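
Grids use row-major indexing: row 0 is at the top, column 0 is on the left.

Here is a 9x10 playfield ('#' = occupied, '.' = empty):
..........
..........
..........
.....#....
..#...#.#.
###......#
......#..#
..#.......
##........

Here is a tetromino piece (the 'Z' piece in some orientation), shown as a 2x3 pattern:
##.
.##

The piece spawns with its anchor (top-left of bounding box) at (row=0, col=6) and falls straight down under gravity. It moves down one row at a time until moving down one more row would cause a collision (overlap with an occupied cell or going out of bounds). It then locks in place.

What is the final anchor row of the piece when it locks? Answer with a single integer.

Spawn at (row=0, col=6). Try each row:
  row 0: fits
  row 1: fits
  row 2: fits
  row 3: blocked -> lock at row 2

Answer: 2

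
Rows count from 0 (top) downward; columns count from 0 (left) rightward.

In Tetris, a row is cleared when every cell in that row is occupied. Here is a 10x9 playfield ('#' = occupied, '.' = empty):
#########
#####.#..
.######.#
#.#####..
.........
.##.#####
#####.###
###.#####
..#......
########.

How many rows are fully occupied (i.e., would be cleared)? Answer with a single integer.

Check each row:
  row 0: 0 empty cells -> FULL (clear)
  row 1: 3 empty cells -> not full
  row 2: 2 empty cells -> not full
  row 3: 3 empty cells -> not full
  row 4: 9 empty cells -> not full
  row 5: 2 empty cells -> not full
  row 6: 1 empty cell -> not full
  row 7: 1 empty cell -> not full
  row 8: 8 empty cells -> not full
  row 9: 1 empty cell -> not full
Total rows cleared: 1

Answer: 1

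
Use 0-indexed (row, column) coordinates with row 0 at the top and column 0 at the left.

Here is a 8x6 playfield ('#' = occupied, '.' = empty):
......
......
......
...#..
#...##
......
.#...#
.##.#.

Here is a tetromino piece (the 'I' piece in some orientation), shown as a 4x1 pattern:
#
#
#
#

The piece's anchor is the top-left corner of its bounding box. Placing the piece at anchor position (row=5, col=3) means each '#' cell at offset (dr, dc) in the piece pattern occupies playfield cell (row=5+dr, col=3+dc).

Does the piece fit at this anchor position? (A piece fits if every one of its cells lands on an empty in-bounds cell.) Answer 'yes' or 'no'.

Answer: no

Derivation:
Check each piece cell at anchor (5, 3):
  offset (0,0) -> (5,3): empty -> OK
  offset (1,0) -> (6,3): empty -> OK
  offset (2,0) -> (7,3): empty -> OK
  offset (3,0) -> (8,3): out of bounds -> FAIL
All cells valid: no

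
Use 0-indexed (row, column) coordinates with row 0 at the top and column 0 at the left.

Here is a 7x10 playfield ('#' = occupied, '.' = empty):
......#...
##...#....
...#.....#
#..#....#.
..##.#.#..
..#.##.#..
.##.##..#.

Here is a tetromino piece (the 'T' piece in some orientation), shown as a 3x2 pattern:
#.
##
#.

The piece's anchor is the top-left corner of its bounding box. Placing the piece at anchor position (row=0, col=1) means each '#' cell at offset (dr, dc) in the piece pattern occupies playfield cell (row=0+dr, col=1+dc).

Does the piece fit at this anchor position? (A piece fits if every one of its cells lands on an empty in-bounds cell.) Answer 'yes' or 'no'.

Answer: no

Derivation:
Check each piece cell at anchor (0, 1):
  offset (0,0) -> (0,1): empty -> OK
  offset (1,0) -> (1,1): occupied ('#') -> FAIL
  offset (1,1) -> (1,2): empty -> OK
  offset (2,0) -> (2,1): empty -> OK
All cells valid: no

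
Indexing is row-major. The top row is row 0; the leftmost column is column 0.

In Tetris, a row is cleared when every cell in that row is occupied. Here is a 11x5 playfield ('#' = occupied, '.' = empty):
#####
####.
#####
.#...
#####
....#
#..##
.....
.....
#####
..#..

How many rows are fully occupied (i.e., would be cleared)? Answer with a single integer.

Check each row:
  row 0: 0 empty cells -> FULL (clear)
  row 1: 1 empty cell -> not full
  row 2: 0 empty cells -> FULL (clear)
  row 3: 4 empty cells -> not full
  row 4: 0 empty cells -> FULL (clear)
  row 5: 4 empty cells -> not full
  row 6: 2 empty cells -> not full
  row 7: 5 empty cells -> not full
  row 8: 5 empty cells -> not full
  row 9: 0 empty cells -> FULL (clear)
  row 10: 4 empty cells -> not full
Total rows cleared: 4

Answer: 4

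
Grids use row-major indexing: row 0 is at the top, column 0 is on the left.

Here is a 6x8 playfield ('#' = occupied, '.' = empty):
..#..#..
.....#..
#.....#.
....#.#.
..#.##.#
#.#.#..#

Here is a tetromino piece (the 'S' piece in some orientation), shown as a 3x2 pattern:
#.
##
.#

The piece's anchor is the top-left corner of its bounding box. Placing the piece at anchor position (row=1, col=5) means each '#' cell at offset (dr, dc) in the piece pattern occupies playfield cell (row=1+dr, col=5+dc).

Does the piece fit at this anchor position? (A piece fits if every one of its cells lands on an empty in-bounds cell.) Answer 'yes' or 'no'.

Answer: no

Derivation:
Check each piece cell at anchor (1, 5):
  offset (0,0) -> (1,5): occupied ('#') -> FAIL
  offset (1,0) -> (2,5): empty -> OK
  offset (1,1) -> (2,6): occupied ('#') -> FAIL
  offset (2,1) -> (3,6): occupied ('#') -> FAIL
All cells valid: no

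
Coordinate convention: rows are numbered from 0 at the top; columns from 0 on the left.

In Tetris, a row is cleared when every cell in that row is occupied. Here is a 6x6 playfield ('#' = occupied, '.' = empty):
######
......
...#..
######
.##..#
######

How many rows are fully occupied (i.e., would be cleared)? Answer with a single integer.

Check each row:
  row 0: 0 empty cells -> FULL (clear)
  row 1: 6 empty cells -> not full
  row 2: 5 empty cells -> not full
  row 3: 0 empty cells -> FULL (clear)
  row 4: 3 empty cells -> not full
  row 5: 0 empty cells -> FULL (clear)
Total rows cleared: 3

Answer: 3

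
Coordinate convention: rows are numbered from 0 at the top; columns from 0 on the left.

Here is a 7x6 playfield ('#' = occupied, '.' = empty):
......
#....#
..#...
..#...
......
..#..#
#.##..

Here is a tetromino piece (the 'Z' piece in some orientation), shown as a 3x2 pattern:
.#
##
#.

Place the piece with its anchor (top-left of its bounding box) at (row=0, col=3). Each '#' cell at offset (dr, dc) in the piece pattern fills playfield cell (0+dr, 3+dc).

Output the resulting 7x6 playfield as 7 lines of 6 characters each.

Answer: ....#.
#..###
..##..
..#...
......
..#..#
#.##..

Derivation:
Fill (0+0,3+1) = (0,4)
Fill (0+1,3+0) = (1,3)
Fill (0+1,3+1) = (1,4)
Fill (0+2,3+0) = (2,3)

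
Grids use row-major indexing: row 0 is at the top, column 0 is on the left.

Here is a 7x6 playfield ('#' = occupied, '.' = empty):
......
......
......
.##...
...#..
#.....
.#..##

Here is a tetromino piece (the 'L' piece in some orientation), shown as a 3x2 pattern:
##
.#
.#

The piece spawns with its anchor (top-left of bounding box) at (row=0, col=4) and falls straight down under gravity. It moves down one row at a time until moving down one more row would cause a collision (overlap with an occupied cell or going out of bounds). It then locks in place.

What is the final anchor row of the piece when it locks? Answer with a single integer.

Answer: 3

Derivation:
Spawn at (row=0, col=4). Try each row:
  row 0: fits
  row 1: fits
  row 2: fits
  row 3: fits
  row 4: blocked -> lock at row 3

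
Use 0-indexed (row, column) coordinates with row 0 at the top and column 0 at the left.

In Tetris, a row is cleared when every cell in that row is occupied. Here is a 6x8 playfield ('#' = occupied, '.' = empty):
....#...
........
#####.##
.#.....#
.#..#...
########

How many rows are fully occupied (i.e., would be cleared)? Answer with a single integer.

Check each row:
  row 0: 7 empty cells -> not full
  row 1: 8 empty cells -> not full
  row 2: 1 empty cell -> not full
  row 3: 6 empty cells -> not full
  row 4: 6 empty cells -> not full
  row 5: 0 empty cells -> FULL (clear)
Total rows cleared: 1

Answer: 1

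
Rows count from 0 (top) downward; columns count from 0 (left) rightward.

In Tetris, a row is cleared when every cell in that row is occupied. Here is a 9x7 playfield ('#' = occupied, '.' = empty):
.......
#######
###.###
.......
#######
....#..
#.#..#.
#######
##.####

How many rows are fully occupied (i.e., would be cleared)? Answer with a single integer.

Check each row:
  row 0: 7 empty cells -> not full
  row 1: 0 empty cells -> FULL (clear)
  row 2: 1 empty cell -> not full
  row 3: 7 empty cells -> not full
  row 4: 0 empty cells -> FULL (clear)
  row 5: 6 empty cells -> not full
  row 6: 4 empty cells -> not full
  row 7: 0 empty cells -> FULL (clear)
  row 8: 1 empty cell -> not full
Total rows cleared: 3

Answer: 3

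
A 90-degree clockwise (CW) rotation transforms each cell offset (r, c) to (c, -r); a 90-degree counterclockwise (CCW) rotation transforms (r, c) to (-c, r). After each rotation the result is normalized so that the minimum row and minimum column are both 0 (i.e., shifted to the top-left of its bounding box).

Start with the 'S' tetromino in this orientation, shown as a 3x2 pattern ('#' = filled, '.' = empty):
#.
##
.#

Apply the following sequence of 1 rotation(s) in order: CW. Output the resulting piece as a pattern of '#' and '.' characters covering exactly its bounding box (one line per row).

Start:
#.
##
.#
After rotation 1 (CW):
.##
##.

Answer: .##
##.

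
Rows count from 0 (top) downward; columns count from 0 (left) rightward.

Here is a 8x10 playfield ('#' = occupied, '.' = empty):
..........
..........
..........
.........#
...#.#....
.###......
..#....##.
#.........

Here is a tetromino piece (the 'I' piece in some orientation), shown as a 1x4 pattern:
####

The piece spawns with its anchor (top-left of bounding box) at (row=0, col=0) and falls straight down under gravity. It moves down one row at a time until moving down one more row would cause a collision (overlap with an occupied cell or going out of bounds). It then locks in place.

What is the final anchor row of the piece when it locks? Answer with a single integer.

Answer: 3

Derivation:
Spawn at (row=0, col=0). Try each row:
  row 0: fits
  row 1: fits
  row 2: fits
  row 3: fits
  row 4: blocked -> lock at row 3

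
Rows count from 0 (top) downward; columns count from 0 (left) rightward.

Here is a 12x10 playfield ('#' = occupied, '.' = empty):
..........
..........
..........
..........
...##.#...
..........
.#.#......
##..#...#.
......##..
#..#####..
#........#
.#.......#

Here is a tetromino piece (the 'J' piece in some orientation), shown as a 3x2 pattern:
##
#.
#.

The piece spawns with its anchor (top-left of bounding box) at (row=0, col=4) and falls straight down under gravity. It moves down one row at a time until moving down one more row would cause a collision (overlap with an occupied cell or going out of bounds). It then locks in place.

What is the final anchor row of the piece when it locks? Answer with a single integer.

Spawn at (row=0, col=4). Try each row:
  row 0: fits
  row 1: fits
  row 2: blocked -> lock at row 1

Answer: 1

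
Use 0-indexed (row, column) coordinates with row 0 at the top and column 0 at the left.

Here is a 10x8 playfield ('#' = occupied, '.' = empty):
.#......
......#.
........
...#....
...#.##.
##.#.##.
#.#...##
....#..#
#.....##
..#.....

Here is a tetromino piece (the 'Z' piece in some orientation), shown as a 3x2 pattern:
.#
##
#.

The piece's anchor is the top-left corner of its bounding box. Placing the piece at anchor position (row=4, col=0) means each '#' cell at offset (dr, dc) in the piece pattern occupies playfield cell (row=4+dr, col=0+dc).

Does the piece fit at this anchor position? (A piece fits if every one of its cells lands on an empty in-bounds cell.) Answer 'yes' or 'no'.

Check each piece cell at anchor (4, 0):
  offset (0,1) -> (4,1): empty -> OK
  offset (1,0) -> (5,0): occupied ('#') -> FAIL
  offset (1,1) -> (5,1): occupied ('#') -> FAIL
  offset (2,0) -> (6,0): occupied ('#') -> FAIL
All cells valid: no

Answer: no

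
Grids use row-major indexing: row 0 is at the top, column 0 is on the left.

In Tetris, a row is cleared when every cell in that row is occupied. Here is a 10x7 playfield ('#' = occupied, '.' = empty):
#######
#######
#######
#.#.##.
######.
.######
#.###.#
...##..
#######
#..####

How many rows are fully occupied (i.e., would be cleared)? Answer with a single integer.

Answer: 4

Derivation:
Check each row:
  row 0: 0 empty cells -> FULL (clear)
  row 1: 0 empty cells -> FULL (clear)
  row 2: 0 empty cells -> FULL (clear)
  row 3: 3 empty cells -> not full
  row 4: 1 empty cell -> not full
  row 5: 1 empty cell -> not full
  row 6: 2 empty cells -> not full
  row 7: 5 empty cells -> not full
  row 8: 0 empty cells -> FULL (clear)
  row 9: 2 empty cells -> not full
Total rows cleared: 4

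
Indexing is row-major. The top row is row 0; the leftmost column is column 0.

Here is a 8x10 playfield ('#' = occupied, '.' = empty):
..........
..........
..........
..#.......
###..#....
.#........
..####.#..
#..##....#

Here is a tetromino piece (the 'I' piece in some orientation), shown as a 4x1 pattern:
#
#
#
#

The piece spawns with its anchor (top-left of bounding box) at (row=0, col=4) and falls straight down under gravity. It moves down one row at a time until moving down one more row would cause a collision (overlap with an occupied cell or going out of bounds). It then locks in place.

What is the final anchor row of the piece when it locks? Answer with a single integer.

Answer: 2

Derivation:
Spawn at (row=0, col=4). Try each row:
  row 0: fits
  row 1: fits
  row 2: fits
  row 3: blocked -> lock at row 2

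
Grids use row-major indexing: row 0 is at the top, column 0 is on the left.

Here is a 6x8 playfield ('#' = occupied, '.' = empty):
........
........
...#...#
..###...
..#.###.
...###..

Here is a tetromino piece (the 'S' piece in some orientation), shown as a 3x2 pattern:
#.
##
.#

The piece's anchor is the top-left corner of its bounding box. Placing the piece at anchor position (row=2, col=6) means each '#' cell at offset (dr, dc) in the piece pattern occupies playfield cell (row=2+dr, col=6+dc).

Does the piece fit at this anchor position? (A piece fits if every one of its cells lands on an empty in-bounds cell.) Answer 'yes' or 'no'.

Answer: yes

Derivation:
Check each piece cell at anchor (2, 6):
  offset (0,0) -> (2,6): empty -> OK
  offset (1,0) -> (3,6): empty -> OK
  offset (1,1) -> (3,7): empty -> OK
  offset (2,1) -> (4,7): empty -> OK
All cells valid: yes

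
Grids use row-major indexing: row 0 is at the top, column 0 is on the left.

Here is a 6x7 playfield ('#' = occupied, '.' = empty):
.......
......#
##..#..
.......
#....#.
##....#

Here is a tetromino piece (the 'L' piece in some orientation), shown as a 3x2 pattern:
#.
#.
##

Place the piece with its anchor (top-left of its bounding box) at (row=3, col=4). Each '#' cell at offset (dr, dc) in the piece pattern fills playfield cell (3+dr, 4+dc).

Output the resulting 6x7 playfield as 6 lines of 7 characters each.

Answer: .......
......#
##..#..
....#..
#...##.
##..###

Derivation:
Fill (3+0,4+0) = (3,4)
Fill (3+1,4+0) = (4,4)
Fill (3+2,4+0) = (5,4)
Fill (3+2,4+1) = (5,5)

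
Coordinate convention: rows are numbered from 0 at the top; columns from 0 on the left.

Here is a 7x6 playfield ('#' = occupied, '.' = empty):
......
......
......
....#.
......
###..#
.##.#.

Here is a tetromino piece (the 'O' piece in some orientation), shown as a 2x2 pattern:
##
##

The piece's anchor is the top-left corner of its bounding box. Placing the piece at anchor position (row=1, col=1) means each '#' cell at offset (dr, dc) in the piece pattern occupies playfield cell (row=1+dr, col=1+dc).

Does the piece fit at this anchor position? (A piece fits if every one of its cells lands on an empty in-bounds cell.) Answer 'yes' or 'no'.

Answer: yes

Derivation:
Check each piece cell at anchor (1, 1):
  offset (0,0) -> (1,1): empty -> OK
  offset (0,1) -> (1,2): empty -> OK
  offset (1,0) -> (2,1): empty -> OK
  offset (1,1) -> (2,2): empty -> OK
All cells valid: yes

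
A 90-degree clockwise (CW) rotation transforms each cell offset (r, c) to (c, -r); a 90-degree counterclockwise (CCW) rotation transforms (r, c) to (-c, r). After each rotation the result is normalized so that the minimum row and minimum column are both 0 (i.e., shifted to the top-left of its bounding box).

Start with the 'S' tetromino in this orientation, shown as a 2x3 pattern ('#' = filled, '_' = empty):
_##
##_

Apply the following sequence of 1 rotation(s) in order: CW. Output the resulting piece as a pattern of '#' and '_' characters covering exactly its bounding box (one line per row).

Answer: #_
##
_#

Derivation:
Start:
_##
##_
After rotation 1 (CW):
#_
##
_#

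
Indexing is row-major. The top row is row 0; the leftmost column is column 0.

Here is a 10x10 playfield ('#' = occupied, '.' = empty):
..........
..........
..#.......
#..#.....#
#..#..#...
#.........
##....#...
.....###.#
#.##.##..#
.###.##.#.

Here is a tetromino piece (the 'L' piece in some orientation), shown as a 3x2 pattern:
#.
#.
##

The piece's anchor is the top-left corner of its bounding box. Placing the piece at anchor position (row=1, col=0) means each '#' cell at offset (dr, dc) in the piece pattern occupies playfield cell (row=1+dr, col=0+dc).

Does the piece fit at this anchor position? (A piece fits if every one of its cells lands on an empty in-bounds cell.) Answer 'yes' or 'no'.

Check each piece cell at anchor (1, 0):
  offset (0,0) -> (1,0): empty -> OK
  offset (1,0) -> (2,0): empty -> OK
  offset (2,0) -> (3,0): occupied ('#') -> FAIL
  offset (2,1) -> (3,1): empty -> OK
All cells valid: no

Answer: no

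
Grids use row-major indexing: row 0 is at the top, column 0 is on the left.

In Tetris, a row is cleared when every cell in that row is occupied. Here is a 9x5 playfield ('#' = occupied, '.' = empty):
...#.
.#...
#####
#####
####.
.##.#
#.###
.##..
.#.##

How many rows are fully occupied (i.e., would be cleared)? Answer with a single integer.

Check each row:
  row 0: 4 empty cells -> not full
  row 1: 4 empty cells -> not full
  row 2: 0 empty cells -> FULL (clear)
  row 3: 0 empty cells -> FULL (clear)
  row 4: 1 empty cell -> not full
  row 5: 2 empty cells -> not full
  row 6: 1 empty cell -> not full
  row 7: 3 empty cells -> not full
  row 8: 2 empty cells -> not full
Total rows cleared: 2

Answer: 2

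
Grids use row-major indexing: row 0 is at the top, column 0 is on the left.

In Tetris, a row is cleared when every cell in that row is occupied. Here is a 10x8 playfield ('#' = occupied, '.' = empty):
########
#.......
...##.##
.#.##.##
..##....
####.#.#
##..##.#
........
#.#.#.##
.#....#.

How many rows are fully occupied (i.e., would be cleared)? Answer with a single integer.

Check each row:
  row 0: 0 empty cells -> FULL (clear)
  row 1: 7 empty cells -> not full
  row 2: 4 empty cells -> not full
  row 3: 3 empty cells -> not full
  row 4: 6 empty cells -> not full
  row 5: 2 empty cells -> not full
  row 6: 3 empty cells -> not full
  row 7: 8 empty cells -> not full
  row 8: 3 empty cells -> not full
  row 9: 6 empty cells -> not full
Total rows cleared: 1

Answer: 1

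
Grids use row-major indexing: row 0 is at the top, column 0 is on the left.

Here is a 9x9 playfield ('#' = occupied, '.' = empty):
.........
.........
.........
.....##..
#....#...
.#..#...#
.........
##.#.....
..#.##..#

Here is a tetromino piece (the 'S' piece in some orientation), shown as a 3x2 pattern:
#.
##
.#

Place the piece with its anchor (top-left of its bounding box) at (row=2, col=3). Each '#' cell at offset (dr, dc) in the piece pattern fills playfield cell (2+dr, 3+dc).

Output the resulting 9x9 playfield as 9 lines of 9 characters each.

Answer: .........
.........
...#.....
...####..
#...##...
.#..#...#
.........
##.#.....
..#.##..#

Derivation:
Fill (2+0,3+0) = (2,3)
Fill (2+1,3+0) = (3,3)
Fill (2+1,3+1) = (3,4)
Fill (2+2,3+1) = (4,4)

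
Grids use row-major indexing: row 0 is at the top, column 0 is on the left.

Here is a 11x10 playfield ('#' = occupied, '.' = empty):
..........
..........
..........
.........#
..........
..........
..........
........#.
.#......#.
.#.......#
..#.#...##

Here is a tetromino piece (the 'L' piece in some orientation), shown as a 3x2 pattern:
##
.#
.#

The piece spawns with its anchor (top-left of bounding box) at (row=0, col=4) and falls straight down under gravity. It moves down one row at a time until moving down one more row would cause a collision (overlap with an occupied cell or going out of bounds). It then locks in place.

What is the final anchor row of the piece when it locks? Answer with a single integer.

Spawn at (row=0, col=4). Try each row:
  row 0: fits
  row 1: fits
  row 2: fits
  row 3: fits
  row 4: fits
  row 5: fits
  row 6: fits
  row 7: fits
  row 8: fits
  row 9: blocked -> lock at row 8

Answer: 8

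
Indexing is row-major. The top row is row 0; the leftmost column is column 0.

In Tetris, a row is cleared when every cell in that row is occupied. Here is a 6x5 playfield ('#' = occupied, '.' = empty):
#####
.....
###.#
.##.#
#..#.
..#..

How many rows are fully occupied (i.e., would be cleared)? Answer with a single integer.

Answer: 1

Derivation:
Check each row:
  row 0: 0 empty cells -> FULL (clear)
  row 1: 5 empty cells -> not full
  row 2: 1 empty cell -> not full
  row 3: 2 empty cells -> not full
  row 4: 3 empty cells -> not full
  row 5: 4 empty cells -> not full
Total rows cleared: 1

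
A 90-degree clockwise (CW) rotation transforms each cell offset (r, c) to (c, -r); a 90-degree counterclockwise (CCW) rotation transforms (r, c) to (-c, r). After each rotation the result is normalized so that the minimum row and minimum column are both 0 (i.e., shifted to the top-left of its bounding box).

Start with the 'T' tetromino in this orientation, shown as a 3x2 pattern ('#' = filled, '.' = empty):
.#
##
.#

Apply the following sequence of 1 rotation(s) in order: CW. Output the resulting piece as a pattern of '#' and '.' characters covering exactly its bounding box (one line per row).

Answer: .#.
###

Derivation:
Start:
.#
##
.#
After rotation 1 (CW):
.#.
###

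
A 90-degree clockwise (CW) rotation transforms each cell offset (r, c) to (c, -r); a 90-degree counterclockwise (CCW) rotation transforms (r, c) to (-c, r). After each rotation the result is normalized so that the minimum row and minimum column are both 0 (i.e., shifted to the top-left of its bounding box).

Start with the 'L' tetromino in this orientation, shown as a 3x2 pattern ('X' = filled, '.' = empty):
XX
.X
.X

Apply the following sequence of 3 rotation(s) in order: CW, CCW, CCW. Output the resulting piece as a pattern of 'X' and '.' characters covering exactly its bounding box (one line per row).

Answer: XXX
X..

Derivation:
Start:
XX
.X
.X
After rotation 1 (CW):
..X
XXX
After rotation 2 (CCW):
XX
.X
.X
After rotation 3 (CCW):
XXX
X..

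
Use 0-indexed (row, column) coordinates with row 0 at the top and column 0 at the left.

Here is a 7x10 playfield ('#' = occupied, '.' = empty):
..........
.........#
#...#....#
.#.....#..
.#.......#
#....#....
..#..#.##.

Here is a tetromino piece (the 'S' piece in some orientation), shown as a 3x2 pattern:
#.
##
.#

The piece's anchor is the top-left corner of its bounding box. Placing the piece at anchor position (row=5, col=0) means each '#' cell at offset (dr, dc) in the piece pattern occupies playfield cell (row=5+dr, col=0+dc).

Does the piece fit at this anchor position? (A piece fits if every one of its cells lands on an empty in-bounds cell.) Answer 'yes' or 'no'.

Answer: no

Derivation:
Check each piece cell at anchor (5, 0):
  offset (0,0) -> (5,0): occupied ('#') -> FAIL
  offset (1,0) -> (6,0): empty -> OK
  offset (1,1) -> (6,1): empty -> OK
  offset (2,1) -> (7,1): out of bounds -> FAIL
All cells valid: no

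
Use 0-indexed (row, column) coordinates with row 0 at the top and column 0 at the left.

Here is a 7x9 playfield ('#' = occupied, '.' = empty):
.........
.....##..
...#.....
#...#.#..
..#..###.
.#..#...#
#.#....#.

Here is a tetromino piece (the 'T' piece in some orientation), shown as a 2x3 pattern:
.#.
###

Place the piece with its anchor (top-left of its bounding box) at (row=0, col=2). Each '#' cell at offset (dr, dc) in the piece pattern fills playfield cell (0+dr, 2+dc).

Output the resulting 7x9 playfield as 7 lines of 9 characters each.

Fill (0+0,2+1) = (0,3)
Fill (0+1,2+0) = (1,2)
Fill (0+1,2+1) = (1,3)
Fill (0+1,2+2) = (1,4)

Answer: ...#.....
..#####..
...#.....
#...#.#..
..#..###.
.#..#...#
#.#....#.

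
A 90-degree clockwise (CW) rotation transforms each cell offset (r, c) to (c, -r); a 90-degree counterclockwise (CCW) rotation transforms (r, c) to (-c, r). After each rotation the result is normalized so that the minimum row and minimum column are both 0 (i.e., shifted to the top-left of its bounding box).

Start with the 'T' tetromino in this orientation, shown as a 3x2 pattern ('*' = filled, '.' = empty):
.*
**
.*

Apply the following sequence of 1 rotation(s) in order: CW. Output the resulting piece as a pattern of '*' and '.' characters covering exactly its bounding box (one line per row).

Answer: .*.
***

Derivation:
Start:
.*
**
.*
After rotation 1 (CW):
.*.
***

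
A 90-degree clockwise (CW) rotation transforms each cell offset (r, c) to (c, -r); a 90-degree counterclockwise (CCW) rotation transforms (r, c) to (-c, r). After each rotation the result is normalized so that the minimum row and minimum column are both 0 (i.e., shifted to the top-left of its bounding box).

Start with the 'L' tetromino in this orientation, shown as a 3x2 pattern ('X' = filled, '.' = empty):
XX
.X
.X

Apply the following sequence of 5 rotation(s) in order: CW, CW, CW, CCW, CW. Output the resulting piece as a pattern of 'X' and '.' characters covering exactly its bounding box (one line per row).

Start:
XX
.X
.X
After rotation 1 (CW):
..X
XXX
After rotation 2 (CW):
X.
X.
XX
After rotation 3 (CW):
XXX
X..
After rotation 4 (CCW):
X.
X.
XX
After rotation 5 (CW):
XXX
X..

Answer: XXX
X..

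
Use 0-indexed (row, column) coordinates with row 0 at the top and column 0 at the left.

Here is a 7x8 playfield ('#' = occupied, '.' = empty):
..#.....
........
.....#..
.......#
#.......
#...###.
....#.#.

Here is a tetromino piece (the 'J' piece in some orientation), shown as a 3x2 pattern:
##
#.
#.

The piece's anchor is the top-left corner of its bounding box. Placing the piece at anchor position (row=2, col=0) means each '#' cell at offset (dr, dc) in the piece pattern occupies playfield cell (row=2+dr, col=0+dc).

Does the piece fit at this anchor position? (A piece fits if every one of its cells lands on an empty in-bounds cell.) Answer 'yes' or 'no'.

Check each piece cell at anchor (2, 0):
  offset (0,0) -> (2,0): empty -> OK
  offset (0,1) -> (2,1): empty -> OK
  offset (1,0) -> (3,0): empty -> OK
  offset (2,0) -> (4,0): occupied ('#') -> FAIL
All cells valid: no

Answer: no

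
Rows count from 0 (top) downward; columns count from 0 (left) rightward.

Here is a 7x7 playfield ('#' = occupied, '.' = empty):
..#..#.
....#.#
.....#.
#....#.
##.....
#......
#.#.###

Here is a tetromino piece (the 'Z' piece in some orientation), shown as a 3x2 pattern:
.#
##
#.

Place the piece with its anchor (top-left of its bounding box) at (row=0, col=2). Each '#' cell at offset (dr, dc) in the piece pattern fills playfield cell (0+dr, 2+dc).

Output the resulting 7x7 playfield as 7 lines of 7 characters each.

Fill (0+0,2+1) = (0,3)
Fill (0+1,2+0) = (1,2)
Fill (0+1,2+1) = (1,3)
Fill (0+2,2+0) = (2,2)

Answer: ..##.#.
..###.#
..#..#.
#....#.
##.....
#......
#.#.###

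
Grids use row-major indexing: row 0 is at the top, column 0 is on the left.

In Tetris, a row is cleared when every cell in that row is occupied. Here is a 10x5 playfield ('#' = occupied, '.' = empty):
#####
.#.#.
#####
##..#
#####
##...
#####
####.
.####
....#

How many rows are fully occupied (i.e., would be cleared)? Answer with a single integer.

Check each row:
  row 0: 0 empty cells -> FULL (clear)
  row 1: 3 empty cells -> not full
  row 2: 0 empty cells -> FULL (clear)
  row 3: 2 empty cells -> not full
  row 4: 0 empty cells -> FULL (clear)
  row 5: 3 empty cells -> not full
  row 6: 0 empty cells -> FULL (clear)
  row 7: 1 empty cell -> not full
  row 8: 1 empty cell -> not full
  row 9: 4 empty cells -> not full
Total rows cleared: 4

Answer: 4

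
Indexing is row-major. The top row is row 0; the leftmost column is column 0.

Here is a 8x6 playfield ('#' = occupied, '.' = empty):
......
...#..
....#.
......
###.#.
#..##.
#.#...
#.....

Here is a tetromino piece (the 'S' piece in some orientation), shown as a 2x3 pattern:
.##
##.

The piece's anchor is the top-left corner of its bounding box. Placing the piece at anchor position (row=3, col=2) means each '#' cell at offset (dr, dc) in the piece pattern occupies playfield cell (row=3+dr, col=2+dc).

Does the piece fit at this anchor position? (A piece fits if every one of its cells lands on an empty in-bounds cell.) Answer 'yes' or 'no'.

Check each piece cell at anchor (3, 2):
  offset (0,1) -> (3,3): empty -> OK
  offset (0,2) -> (3,4): empty -> OK
  offset (1,0) -> (4,2): occupied ('#') -> FAIL
  offset (1,1) -> (4,3): empty -> OK
All cells valid: no

Answer: no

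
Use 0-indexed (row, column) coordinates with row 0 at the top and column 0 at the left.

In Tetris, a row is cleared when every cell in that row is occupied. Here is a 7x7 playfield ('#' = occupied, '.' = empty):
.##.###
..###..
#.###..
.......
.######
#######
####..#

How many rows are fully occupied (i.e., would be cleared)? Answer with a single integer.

Check each row:
  row 0: 2 empty cells -> not full
  row 1: 4 empty cells -> not full
  row 2: 3 empty cells -> not full
  row 3: 7 empty cells -> not full
  row 4: 1 empty cell -> not full
  row 5: 0 empty cells -> FULL (clear)
  row 6: 2 empty cells -> not full
Total rows cleared: 1

Answer: 1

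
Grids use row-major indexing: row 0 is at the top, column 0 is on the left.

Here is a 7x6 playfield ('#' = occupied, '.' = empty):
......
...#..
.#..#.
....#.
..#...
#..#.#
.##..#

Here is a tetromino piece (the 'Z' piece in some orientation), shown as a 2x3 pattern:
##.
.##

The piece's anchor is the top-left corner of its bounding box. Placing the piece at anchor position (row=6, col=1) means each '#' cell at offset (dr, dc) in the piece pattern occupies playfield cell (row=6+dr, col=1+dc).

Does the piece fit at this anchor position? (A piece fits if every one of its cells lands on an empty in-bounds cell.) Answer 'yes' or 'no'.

Check each piece cell at anchor (6, 1):
  offset (0,0) -> (6,1): occupied ('#') -> FAIL
  offset (0,1) -> (6,2): occupied ('#') -> FAIL
  offset (1,1) -> (7,2): out of bounds -> FAIL
  offset (1,2) -> (7,3): out of bounds -> FAIL
All cells valid: no

Answer: no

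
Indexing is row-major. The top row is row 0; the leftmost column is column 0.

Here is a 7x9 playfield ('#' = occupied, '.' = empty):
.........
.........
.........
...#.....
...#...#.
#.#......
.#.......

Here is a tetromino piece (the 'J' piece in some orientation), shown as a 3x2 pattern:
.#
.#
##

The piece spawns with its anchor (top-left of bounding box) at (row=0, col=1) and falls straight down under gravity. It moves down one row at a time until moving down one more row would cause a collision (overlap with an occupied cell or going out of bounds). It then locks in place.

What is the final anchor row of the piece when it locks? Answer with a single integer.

Answer: 2

Derivation:
Spawn at (row=0, col=1). Try each row:
  row 0: fits
  row 1: fits
  row 2: fits
  row 3: blocked -> lock at row 2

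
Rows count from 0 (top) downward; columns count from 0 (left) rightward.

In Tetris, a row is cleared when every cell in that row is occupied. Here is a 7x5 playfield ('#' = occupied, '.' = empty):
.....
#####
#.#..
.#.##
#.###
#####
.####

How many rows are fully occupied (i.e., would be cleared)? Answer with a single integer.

Answer: 2

Derivation:
Check each row:
  row 0: 5 empty cells -> not full
  row 1: 0 empty cells -> FULL (clear)
  row 2: 3 empty cells -> not full
  row 3: 2 empty cells -> not full
  row 4: 1 empty cell -> not full
  row 5: 0 empty cells -> FULL (clear)
  row 6: 1 empty cell -> not full
Total rows cleared: 2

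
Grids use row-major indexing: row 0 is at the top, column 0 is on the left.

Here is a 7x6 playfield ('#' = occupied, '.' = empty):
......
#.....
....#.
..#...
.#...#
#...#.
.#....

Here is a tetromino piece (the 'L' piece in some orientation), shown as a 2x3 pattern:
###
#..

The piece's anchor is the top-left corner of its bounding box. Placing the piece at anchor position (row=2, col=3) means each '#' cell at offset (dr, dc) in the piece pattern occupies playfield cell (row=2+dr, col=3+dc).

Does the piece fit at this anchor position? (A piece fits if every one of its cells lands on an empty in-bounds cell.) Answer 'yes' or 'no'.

Check each piece cell at anchor (2, 3):
  offset (0,0) -> (2,3): empty -> OK
  offset (0,1) -> (2,4): occupied ('#') -> FAIL
  offset (0,2) -> (2,5): empty -> OK
  offset (1,0) -> (3,3): empty -> OK
All cells valid: no

Answer: no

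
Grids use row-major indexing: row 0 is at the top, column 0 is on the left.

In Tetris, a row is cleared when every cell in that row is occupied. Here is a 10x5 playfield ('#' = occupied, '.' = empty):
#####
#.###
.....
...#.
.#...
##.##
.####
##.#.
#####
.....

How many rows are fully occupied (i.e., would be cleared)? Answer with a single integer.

Answer: 2

Derivation:
Check each row:
  row 0: 0 empty cells -> FULL (clear)
  row 1: 1 empty cell -> not full
  row 2: 5 empty cells -> not full
  row 3: 4 empty cells -> not full
  row 4: 4 empty cells -> not full
  row 5: 1 empty cell -> not full
  row 6: 1 empty cell -> not full
  row 7: 2 empty cells -> not full
  row 8: 0 empty cells -> FULL (clear)
  row 9: 5 empty cells -> not full
Total rows cleared: 2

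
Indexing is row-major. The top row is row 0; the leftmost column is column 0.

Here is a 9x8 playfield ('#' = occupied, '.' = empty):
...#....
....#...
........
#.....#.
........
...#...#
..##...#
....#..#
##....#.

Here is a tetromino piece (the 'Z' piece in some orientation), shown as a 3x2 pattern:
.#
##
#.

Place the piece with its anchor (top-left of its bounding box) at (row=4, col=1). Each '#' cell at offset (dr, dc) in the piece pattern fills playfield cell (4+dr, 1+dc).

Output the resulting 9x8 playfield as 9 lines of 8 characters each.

Fill (4+0,1+1) = (4,2)
Fill (4+1,1+0) = (5,1)
Fill (4+1,1+1) = (5,2)
Fill (4+2,1+0) = (6,1)

Answer: ...#....
....#...
........
#.....#.
..#.....
.###...#
.###...#
....#..#
##....#.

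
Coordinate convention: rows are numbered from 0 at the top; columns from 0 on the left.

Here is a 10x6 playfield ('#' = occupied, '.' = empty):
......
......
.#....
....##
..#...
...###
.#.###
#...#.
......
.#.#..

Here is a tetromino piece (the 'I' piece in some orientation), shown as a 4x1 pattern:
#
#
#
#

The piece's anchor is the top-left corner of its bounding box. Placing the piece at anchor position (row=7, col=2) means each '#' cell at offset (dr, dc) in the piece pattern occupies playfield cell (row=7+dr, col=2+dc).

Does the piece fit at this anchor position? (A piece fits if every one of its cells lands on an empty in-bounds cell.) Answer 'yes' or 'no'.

Check each piece cell at anchor (7, 2):
  offset (0,0) -> (7,2): empty -> OK
  offset (1,0) -> (8,2): empty -> OK
  offset (2,0) -> (9,2): empty -> OK
  offset (3,0) -> (10,2): out of bounds -> FAIL
All cells valid: no

Answer: no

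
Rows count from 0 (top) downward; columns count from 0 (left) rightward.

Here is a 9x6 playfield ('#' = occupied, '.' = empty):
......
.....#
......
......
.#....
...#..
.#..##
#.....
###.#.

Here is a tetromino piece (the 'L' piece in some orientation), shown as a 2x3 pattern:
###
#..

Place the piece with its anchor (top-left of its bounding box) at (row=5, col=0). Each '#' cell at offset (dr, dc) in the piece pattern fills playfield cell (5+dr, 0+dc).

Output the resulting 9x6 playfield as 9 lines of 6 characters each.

Answer: ......
.....#
......
......
.#....
####..
##..##
#.....
###.#.

Derivation:
Fill (5+0,0+0) = (5,0)
Fill (5+0,0+1) = (5,1)
Fill (5+0,0+2) = (5,2)
Fill (5+1,0+0) = (6,0)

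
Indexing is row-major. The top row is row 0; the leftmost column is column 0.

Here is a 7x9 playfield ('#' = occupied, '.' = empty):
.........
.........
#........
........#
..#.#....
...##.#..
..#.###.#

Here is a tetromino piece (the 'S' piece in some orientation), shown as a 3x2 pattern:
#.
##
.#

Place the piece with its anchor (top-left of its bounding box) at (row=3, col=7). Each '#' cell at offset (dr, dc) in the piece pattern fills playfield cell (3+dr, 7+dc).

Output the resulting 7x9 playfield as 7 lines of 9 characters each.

Answer: .........
.........
#........
.......##
..#.#..##
...##.#.#
..#.###.#

Derivation:
Fill (3+0,7+0) = (3,7)
Fill (3+1,7+0) = (4,7)
Fill (3+1,7+1) = (4,8)
Fill (3+2,7+1) = (5,8)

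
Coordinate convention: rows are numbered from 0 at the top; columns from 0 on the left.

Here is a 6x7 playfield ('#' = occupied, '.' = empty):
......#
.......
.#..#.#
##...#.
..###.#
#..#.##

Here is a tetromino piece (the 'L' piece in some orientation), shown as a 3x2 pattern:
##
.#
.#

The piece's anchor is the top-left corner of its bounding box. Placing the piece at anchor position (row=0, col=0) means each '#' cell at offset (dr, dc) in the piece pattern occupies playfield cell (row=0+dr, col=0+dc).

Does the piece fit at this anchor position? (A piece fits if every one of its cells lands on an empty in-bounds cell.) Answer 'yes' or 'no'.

Answer: no

Derivation:
Check each piece cell at anchor (0, 0):
  offset (0,0) -> (0,0): empty -> OK
  offset (0,1) -> (0,1): empty -> OK
  offset (1,1) -> (1,1): empty -> OK
  offset (2,1) -> (2,1): occupied ('#') -> FAIL
All cells valid: no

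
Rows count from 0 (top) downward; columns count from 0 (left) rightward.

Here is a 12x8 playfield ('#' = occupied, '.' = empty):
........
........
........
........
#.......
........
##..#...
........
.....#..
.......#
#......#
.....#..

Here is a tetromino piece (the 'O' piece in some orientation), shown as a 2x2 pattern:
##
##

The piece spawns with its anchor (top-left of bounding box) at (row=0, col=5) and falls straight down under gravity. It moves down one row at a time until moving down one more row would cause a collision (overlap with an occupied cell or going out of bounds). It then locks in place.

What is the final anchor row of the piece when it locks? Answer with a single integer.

Spawn at (row=0, col=5). Try each row:
  row 0: fits
  row 1: fits
  row 2: fits
  row 3: fits
  row 4: fits
  row 5: fits
  row 6: fits
  row 7: blocked -> lock at row 6

Answer: 6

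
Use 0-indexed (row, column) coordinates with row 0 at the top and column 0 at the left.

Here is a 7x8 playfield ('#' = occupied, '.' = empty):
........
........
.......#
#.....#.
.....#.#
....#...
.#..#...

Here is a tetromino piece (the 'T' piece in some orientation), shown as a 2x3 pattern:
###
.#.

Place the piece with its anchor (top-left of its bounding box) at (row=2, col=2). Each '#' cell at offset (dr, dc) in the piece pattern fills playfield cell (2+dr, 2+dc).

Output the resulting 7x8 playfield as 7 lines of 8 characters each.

Fill (2+0,2+0) = (2,2)
Fill (2+0,2+1) = (2,3)
Fill (2+0,2+2) = (2,4)
Fill (2+1,2+1) = (3,3)

Answer: ........
........
..###..#
#..#..#.
.....#.#
....#...
.#..#...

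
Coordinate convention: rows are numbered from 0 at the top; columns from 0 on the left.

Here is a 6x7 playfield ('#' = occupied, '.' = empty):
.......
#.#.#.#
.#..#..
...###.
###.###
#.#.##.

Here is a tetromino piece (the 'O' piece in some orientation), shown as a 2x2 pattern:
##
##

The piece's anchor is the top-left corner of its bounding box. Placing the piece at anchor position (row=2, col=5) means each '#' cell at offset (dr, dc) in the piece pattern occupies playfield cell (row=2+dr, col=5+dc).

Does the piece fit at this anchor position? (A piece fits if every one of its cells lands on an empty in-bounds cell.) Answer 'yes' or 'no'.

Answer: no

Derivation:
Check each piece cell at anchor (2, 5):
  offset (0,0) -> (2,5): empty -> OK
  offset (0,1) -> (2,6): empty -> OK
  offset (1,0) -> (3,5): occupied ('#') -> FAIL
  offset (1,1) -> (3,6): empty -> OK
All cells valid: no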